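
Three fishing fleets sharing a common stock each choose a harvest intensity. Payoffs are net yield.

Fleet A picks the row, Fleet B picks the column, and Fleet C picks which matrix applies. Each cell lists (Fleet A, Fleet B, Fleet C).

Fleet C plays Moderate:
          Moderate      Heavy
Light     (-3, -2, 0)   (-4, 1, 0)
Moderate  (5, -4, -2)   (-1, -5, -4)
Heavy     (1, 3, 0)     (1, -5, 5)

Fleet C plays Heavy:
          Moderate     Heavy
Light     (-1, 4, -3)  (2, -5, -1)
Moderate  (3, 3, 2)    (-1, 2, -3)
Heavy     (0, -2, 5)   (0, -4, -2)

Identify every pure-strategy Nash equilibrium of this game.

Check each profile: it is a Nash equilibrium iff no player can strictly gain by switching unilaterally.
(Light, Moderate, Moderate): Fleet A can switch to Moderate (-3 → 5). Not NE.
(Light, Moderate, Heavy): Fleet A can switch to Moderate (-1 → 3). Not NE.
(Light, Heavy, Moderate): Fleet A can switch to Moderate (-4 → -1). Not NE.
(Light, Heavy, Heavy): Fleet B can switch to Moderate (-5 → 4). Not NE.
(Moderate, Moderate, Moderate): Fleet C can switch to Heavy (-2 → 2). Not NE.
(Moderate, Moderate, Heavy): Fleet A gets 3, best alternative 0; Fleet B gets 3, best alternative 2; Fleet C gets 2, best alternative -2. No profitable deviation — NE.
(Moderate, Heavy, Moderate): Fleet A can switch to Heavy (-1 → 1). Not NE.
(Moderate, Heavy, Heavy): Fleet A can switch to Light (-1 → 2). Not NE.
(Heavy, Moderate, Moderate): Fleet A can switch to Moderate (1 → 5). Not NE.
(Heavy, Moderate, Heavy): Fleet A can switch to Moderate (0 → 3). Not NE.
(Heavy, Heavy, Moderate): Fleet B can switch to Moderate (-5 → 3). Not NE.
(The remaining 1 profile has a profitable deviation by the same check.)

The unique pure-strategy Nash equilibrium is (Moderate, Moderate, Heavy).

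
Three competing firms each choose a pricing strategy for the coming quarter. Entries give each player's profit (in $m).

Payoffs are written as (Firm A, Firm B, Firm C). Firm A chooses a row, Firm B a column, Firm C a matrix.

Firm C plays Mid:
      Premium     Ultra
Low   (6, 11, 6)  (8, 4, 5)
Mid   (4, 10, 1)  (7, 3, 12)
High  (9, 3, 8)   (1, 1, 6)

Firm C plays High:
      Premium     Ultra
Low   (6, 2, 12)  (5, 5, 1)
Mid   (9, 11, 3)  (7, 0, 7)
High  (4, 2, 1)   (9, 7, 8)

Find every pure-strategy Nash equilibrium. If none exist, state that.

Firm A against (Premium, Mid): payoffs 6, 4, 9 → best response High.
Firm A against (Premium, High): payoffs 6, 9, 4 → best response Mid.
Firm A against (Ultra, Mid): payoffs 8, 7, 1 → best response Low.
Firm A against (Ultra, High): payoffs 5, 7, 9 → best response High.
Firm B against (Low, Mid): payoffs 11, 4 → best response Premium.
Firm B against (Low, High): payoffs 2, 5 → best response Ultra.
Firm B against (Mid, Mid): payoffs 10, 3 → best response Premium.
Firm B against (Mid, High): payoffs 11, 0 → best response Premium.
Firm B against (High, Mid): payoffs 3, 1 → best response Premium.
Firm B against (High, High): payoffs 2, 7 → best response Ultra.
Firm C against (Low, Premium): payoffs 6, 12 → best response High.
Firm C against (Low, Ultra): payoffs 5, 1 → best response Mid.
Firm C against (Mid, Premium): payoffs 1, 3 → best response High.
Firm C against (Mid, Ultra): payoffs 12, 7 → best response Mid.
Firm C against (High, Premium): payoffs 8, 1 → best response Mid.
Firm C against (High, Ultra): payoffs 6, 8 → best response High.
Mutual best responses: (Mid, Premium, High); (High, Premium, Mid); (High, Ultra, High).

Pure-strategy Nash equilibria: (Mid, Premium, High); (High, Premium, Mid); (High, Ultra, High)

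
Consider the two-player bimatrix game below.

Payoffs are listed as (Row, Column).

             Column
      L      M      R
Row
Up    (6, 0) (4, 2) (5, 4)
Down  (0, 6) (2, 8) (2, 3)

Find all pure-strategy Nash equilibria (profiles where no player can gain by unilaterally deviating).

(Up, R)

Row against L: payoffs 6, 0 → best response Up.
Row against M: payoffs 4, 2 → best response Up.
Row against R: payoffs 5, 2 → best response Up.
Column against Up: payoffs 0, 2, 4 → best response R.
Column against Down: payoffs 6, 8, 3 → best response M.
Mutual best responses: (Up, R).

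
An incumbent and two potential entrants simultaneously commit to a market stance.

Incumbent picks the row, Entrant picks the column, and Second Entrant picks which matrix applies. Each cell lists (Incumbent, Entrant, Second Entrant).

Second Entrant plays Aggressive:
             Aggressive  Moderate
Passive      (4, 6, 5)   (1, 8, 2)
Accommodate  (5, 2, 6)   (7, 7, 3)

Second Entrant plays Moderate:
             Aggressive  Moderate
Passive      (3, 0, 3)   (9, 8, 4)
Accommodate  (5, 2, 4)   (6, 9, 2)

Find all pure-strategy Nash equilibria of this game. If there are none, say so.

(Passive, Moderate, Moderate) and (Accommodate, Moderate, Aggressive)

(Passive, Aggressive, Aggressive): Incumbent can switch to Accommodate (4 → 5). Not NE.
(Passive, Aggressive, Moderate): Incumbent can switch to Accommodate (3 → 5). Not NE.
(Passive, Moderate, Aggressive): Incumbent can switch to Accommodate (1 → 7). Not NE.
(Passive, Moderate, Moderate): Incumbent gets 9, best alternative 6; Entrant gets 8, best alternative 0; Second Entrant gets 4, best alternative 2. No profitable deviation — NE.
(Accommodate, Aggressive, Aggressive): Entrant can switch to Moderate (2 → 7). Not NE.
(Accommodate, Aggressive, Moderate): Entrant can switch to Moderate (2 → 9). Not NE.
(Accommodate, Moderate, Aggressive): Incumbent gets 7, best alternative 1; Entrant gets 7, best alternative 2; Second Entrant gets 3, best alternative 2. No profitable deviation — NE.
(Accommodate, Moderate, Moderate): Incumbent can switch to Passive (6 → 9). Not NE.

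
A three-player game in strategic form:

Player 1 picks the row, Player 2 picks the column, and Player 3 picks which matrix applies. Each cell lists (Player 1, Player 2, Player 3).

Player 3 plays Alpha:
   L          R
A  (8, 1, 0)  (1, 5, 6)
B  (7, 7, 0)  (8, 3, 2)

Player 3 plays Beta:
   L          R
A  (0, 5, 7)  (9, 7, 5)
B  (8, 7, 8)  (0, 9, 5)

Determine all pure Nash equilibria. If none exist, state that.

For each player, find the best response to each opponent profile; mutual best responses are the pure NE.
Player 1 against (L, Alpha): payoffs 8, 7 → best response A.
Player 1 against (L, Beta): payoffs 0, 8 → best response B.
Player 1 against (R, Alpha): payoffs 1, 8 → best response B.
Player 1 against (R, Beta): payoffs 9, 0 → best response A.
Player 2 against (A, Alpha): payoffs 1, 5 → best response R.
Player 2 against (A, Beta): payoffs 5, 7 → best response R.
Player 2 against (B, Alpha): payoffs 7, 3 → best response L.
Player 2 against (B, Beta): payoffs 7, 9 → best response R.
Player 3 against (A, L): payoffs 0, 7 → best response Beta.
Player 3 against (A, R): payoffs 6, 5 → best response Alpha.
Player 3 against (B, L): payoffs 0, 8 → best response Beta.
Player 3 against (B, R): payoffs 2, 5 → best response Beta.
No profile is a mutual best response for all players.

No pure-strategy Nash equilibrium.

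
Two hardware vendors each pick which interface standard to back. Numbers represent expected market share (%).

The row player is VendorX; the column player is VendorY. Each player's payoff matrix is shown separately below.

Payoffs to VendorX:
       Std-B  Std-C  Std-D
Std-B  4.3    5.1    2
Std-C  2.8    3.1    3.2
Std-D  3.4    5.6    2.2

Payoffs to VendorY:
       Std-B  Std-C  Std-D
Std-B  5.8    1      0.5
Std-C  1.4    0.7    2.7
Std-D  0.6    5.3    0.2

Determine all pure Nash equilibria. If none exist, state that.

Mark each player's best response to every combination of opponents' strategies; a profile where every player is best-responding is a pure Nash equilibrium.
VendorX against Std-B: payoffs 4.3, 2.8, 3.4 → best response Std-B.
VendorX against Std-C: payoffs 5.1, 3.1, 5.6 → best response Std-D.
VendorX against Std-D: payoffs 2, 3.2, 2.2 → best response Std-C.
VendorY against Std-B: payoffs 5.8, 1, 0.5 → best response Std-B.
VendorY against Std-C: payoffs 1.4, 0.7, 2.7 → best response Std-D.
VendorY against Std-D: payoffs 0.6, 5.3, 0.2 → best response Std-C.
Mutual best responses: (Std-B, Std-B); (Std-C, Std-D); (Std-D, Std-C).

Pure-strategy Nash equilibria: (Std-B, Std-B) and (Std-C, Std-D) and (Std-D, Std-C)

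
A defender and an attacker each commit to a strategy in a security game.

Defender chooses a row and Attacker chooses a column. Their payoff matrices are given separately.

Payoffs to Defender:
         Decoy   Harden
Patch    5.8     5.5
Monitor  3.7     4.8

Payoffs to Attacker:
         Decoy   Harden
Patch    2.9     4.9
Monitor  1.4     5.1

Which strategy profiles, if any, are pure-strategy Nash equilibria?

The unique pure-strategy Nash equilibrium is (Patch, Harden).

Defender against Decoy: payoffs 5.8, 3.7 → best response Patch.
Defender against Harden: payoffs 5.5, 4.8 → best response Patch.
Attacker against Patch: payoffs 2.9, 4.9 → best response Harden.
Attacker against Monitor: payoffs 1.4, 5.1 → best response Harden.
Mutual best responses: (Patch, Harden).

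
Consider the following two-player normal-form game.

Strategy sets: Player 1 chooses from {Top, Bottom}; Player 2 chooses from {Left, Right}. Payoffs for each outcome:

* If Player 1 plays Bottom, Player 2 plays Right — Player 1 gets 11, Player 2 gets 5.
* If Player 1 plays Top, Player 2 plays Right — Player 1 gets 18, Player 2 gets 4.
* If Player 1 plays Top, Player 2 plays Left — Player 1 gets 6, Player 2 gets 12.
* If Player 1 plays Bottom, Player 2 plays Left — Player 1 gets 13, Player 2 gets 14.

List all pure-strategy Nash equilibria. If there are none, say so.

(Top, Left): Player 1 can switch to Bottom (6 → 13). Not NE.
(Top, Right): Player 2 can switch to Left (4 → 12). Not NE.
(Bottom, Left): Player 1 gets 13, best alternative 6; Player 2 gets 14, best alternative 5. No profitable deviation — NE.
(Bottom, Right): Player 1 can switch to Top (11 → 18). Not NE.

Pure NE: (Bottom, Left)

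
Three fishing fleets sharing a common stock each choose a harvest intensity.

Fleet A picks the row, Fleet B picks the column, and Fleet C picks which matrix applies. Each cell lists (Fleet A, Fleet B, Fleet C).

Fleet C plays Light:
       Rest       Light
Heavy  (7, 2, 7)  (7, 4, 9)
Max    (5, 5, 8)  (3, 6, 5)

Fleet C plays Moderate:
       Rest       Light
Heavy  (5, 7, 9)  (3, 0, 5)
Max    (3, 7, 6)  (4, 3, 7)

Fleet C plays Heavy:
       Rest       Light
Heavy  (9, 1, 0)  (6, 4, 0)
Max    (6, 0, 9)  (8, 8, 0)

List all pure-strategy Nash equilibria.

(Heavy, Rest, Light): Fleet B can switch to Light (2 → 4). Not NE.
(Heavy, Rest, Moderate): Fleet A gets 5, best alternative 3; Fleet B gets 7, best alternative 0; Fleet C gets 9, best alternative 7. No profitable deviation — NE.
(Heavy, Rest, Heavy): Fleet B can switch to Light (1 → 4). Not NE.
(Heavy, Light, Light): Fleet A gets 7, best alternative 3; Fleet B gets 4, best alternative 2; Fleet C gets 9, best alternative 5. No profitable deviation — NE.
(Heavy, Light, Moderate): Fleet A can switch to Max (3 → 4). Not NE.
(Heavy, Light, Heavy): Fleet A can switch to Max (6 → 8). Not NE.
(Max, Rest, Light): Fleet A can switch to Heavy (5 → 7). Not NE.
(Max, Rest, Moderate): Fleet A can switch to Heavy (3 → 5). Not NE.
(Max, Rest, Heavy): Fleet A can switch to Heavy (6 → 9). Not NE.
(Max, Light, Light): Fleet A can switch to Heavy (3 → 7). Not NE.
(Max, Light, Moderate): Fleet B can switch to Rest (3 → 7). Not NE.
(Max, Light, Heavy): Fleet C can switch to Light (0 → 5). Not NE.

The pure Nash equilibria are (Heavy, Rest, Moderate) and (Heavy, Light, Light).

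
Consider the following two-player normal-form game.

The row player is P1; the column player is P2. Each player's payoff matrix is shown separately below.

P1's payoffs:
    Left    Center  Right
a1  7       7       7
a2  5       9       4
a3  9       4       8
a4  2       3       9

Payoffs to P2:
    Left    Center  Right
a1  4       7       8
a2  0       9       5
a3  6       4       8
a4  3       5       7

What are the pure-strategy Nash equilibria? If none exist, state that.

Mark each player's best response to every combination of opponents' strategies; a profile where every player is best-responding is a pure Nash equilibrium.
P1 against Left: payoffs 7, 5, 9, 2 → best response a3.
P1 against Center: payoffs 7, 9, 4, 3 → best response a2.
P1 against Right: payoffs 7, 4, 8, 9 → best response a4.
P2 against a1: payoffs 4, 7, 8 → best response Right.
P2 against a2: payoffs 0, 9, 5 → best response Center.
P2 against a3: payoffs 6, 4, 8 → best response Right.
P2 against a4: payoffs 3, 5, 7 → best response Right.
Mutual best responses: (a2, Center); (a4, Right).

The pure Nash equilibria are (a2, Center) and (a4, Right).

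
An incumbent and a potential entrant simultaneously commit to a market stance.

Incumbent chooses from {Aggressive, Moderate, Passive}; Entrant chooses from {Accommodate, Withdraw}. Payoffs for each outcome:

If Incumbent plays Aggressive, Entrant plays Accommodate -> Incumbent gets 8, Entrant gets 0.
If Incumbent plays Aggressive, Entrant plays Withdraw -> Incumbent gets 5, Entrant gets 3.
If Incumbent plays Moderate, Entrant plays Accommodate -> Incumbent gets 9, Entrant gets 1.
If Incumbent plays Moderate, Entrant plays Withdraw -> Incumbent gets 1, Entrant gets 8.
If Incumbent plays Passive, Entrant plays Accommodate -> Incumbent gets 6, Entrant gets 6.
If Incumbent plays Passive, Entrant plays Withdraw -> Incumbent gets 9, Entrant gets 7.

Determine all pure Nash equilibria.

Pure NE: (Passive, Withdraw)

Incumbent against Accommodate: payoffs 8, 9, 6 → best response Moderate.
Incumbent against Withdraw: payoffs 5, 1, 9 → best response Passive.
Entrant against Aggressive: payoffs 0, 3 → best response Withdraw.
Entrant against Moderate: payoffs 1, 8 → best response Withdraw.
Entrant against Passive: payoffs 6, 7 → best response Withdraw.
Mutual best responses: (Passive, Withdraw).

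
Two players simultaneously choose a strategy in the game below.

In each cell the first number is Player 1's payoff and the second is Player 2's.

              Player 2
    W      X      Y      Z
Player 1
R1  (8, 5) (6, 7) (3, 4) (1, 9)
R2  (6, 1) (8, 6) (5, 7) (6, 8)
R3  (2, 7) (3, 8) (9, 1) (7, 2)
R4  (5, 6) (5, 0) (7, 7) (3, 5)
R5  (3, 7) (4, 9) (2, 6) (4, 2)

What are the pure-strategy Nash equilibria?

Player 1 against W: payoffs 8, 6, 2, 5, 3 → best response R1.
Player 1 against X: payoffs 6, 8, 3, 5, 4 → best response R2.
Player 1 against Y: payoffs 3, 5, 9, 7, 2 → best response R3.
Player 1 against Z: payoffs 1, 6, 7, 3, 4 → best response R3.
Player 2 against R1: payoffs 5, 7, 4, 9 → best response Z.
Player 2 against R2: payoffs 1, 6, 7, 8 → best response Z.
Player 2 against R3: payoffs 7, 8, 1, 2 → best response X.
Player 2 against R4: payoffs 6, 0, 7, 5 → best response Y.
Player 2 against R5: payoffs 7, 9, 6, 2 → best response X.
No profile is a mutual best response for all players.

There is no pure-strategy Nash equilibrium.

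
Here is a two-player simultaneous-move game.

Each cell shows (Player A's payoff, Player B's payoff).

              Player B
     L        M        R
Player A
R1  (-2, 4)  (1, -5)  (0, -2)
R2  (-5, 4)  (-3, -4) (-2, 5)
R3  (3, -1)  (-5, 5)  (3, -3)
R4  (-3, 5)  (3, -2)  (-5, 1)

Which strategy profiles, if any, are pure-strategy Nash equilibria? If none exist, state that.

Mark each player's best response to every combination of opponents' strategies; a profile where every player is best-responding is a pure Nash equilibrium.
Player A against L: payoffs -2, -5, 3, -3 → best response R3.
Player A against M: payoffs 1, -3, -5, 3 → best response R4.
Player A against R: payoffs 0, -2, 3, -5 → best response R3.
Player B against R1: payoffs 4, -5, -2 → best response L.
Player B against R2: payoffs 4, -4, 5 → best response R.
Player B against R3: payoffs -1, 5, -3 → best response M.
Player B against R4: payoffs 5, -2, 1 → best response L.
No profile is a mutual best response for all players.

none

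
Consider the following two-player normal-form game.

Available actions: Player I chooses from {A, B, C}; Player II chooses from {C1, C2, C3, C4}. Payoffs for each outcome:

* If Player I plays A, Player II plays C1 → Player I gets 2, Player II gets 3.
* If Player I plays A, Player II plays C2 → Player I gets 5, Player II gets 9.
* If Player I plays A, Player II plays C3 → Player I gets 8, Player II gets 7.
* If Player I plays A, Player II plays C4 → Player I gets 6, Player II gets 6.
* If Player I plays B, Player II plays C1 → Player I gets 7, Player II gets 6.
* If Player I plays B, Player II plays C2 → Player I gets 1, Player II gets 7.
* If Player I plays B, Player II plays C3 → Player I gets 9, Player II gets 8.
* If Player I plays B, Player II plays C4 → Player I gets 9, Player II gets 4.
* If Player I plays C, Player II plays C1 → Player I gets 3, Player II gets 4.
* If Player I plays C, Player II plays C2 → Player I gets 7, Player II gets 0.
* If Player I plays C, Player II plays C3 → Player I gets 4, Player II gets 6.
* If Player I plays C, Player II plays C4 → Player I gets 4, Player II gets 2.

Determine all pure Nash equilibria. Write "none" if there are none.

(B, C3)

Player I against C1: payoffs 2, 7, 3 → best response B.
Player I against C2: payoffs 5, 1, 7 → best response C.
Player I against C3: payoffs 8, 9, 4 → best response B.
Player I against C4: payoffs 6, 9, 4 → best response B.
Player II against A: payoffs 3, 9, 7, 6 → best response C2.
Player II against B: payoffs 6, 7, 8, 4 → best response C3.
Player II against C: payoffs 4, 0, 6, 2 → best response C3.
Mutual best responses: (B, C3).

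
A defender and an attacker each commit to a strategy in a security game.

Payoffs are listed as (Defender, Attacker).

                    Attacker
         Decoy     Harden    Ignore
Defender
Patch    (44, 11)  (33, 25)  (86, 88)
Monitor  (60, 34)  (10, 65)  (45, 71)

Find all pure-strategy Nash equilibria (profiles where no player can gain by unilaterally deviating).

The unique pure-strategy Nash equilibrium is (Patch, Ignore).

Defender against Decoy: payoffs 44, 60 → best response Monitor.
Defender against Harden: payoffs 33, 10 → best response Patch.
Defender against Ignore: payoffs 86, 45 → best response Patch.
Attacker against Patch: payoffs 11, 25, 88 → best response Ignore.
Attacker against Monitor: payoffs 34, 65, 71 → best response Ignore.
Mutual best responses: (Patch, Ignore).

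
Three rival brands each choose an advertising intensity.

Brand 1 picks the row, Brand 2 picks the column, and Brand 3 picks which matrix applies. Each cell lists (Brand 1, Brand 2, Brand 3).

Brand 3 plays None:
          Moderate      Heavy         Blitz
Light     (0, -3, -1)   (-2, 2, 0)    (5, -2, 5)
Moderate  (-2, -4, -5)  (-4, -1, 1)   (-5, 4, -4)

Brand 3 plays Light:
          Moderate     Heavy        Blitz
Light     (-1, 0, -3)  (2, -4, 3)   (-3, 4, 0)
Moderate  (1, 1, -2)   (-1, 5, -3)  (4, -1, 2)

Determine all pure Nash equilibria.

No pure-strategy Nash equilibrium.

Brand 1 against (Moderate, None): payoffs 0, -2 → best response Light.
Brand 1 against (Moderate, Light): payoffs -1, 1 → best response Moderate.
Brand 1 against (Heavy, None): payoffs -2, -4 → best response Light.
Brand 1 against (Heavy, Light): payoffs 2, -1 → best response Light.
Brand 1 against (Blitz, None): payoffs 5, -5 → best response Light.
Brand 1 against (Blitz, Light): payoffs -3, 4 → best response Moderate.
Brand 2 against (Light, None): payoffs -3, 2, -2 → best response Heavy.
Brand 2 against (Light, Light): payoffs 0, -4, 4 → best response Blitz.
Brand 2 against (Moderate, None): payoffs -4, -1, 4 → best response Blitz.
Brand 2 against (Moderate, Light): payoffs 1, 5, -1 → best response Heavy.
Brand 3 against (Light, Moderate): payoffs -1, -3 → best response None.
Brand 3 against (Light, Heavy): payoffs 0, 3 → best response Light.
Brand 3 against (Light, Blitz): payoffs 5, 0 → best response None.
Brand 3 against (Moderate, Moderate): payoffs -5, -2 → best response Light.
Brand 3 against (Moderate, Heavy): payoffs 1, -3 → best response None.
Brand 3 against (Moderate, Blitz): payoffs -4, 2 → best response Light.
No profile is a mutual best response for all players.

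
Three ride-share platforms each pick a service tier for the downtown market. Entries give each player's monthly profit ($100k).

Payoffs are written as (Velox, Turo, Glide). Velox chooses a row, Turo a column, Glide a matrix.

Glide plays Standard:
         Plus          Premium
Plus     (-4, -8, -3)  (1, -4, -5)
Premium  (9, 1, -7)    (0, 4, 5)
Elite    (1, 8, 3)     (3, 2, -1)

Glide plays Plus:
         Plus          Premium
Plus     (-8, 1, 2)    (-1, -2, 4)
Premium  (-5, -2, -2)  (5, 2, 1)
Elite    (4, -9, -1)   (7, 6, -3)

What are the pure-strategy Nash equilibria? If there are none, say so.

none

Velox against (Plus, Standard): payoffs -4, 9, 1 → best response Premium.
Velox against (Plus, Plus): payoffs -8, -5, 4 → best response Elite.
Velox against (Premium, Standard): payoffs 1, 0, 3 → best response Elite.
Velox against (Premium, Plus): payoffs -1, 5, 7 → best response Elite.
Turo against (Plus, Standard): payoffs -8, -4 → best response Premium.
Turo against (Plus, Plus): payoffs 1, -2 → best response Plus.
Turo against (Premium, Standard): payoffs 1, 4 → best response Premium.
Turo against (Premium, Plus): payoffs -2, 2 → best response Premium.
Turo against (Elite, Standard): payoffs 8, 2 → best response Plus.
Turo against (Elite, Plus): payoffs -9, 6 → best response Premium.
Glide against (Plus, Plus): payoffs -3, 2 → best response Plus.
Glide against (Plus, Premium): payoffs -5, 4 → best response Plus.
Glide against (Premium, Plus): payoffs -7, -2 → best response Plus.
Glide against (Premium, Premium): payoffs 5, 1 → best response Standard.
Glide against (Elite, Plus): payoffs 3, -1 → best response Standard.
Glide against (Elite, Premium): payoffs -1, -3 → best response Standard.
No profile is a mutual best response for all players.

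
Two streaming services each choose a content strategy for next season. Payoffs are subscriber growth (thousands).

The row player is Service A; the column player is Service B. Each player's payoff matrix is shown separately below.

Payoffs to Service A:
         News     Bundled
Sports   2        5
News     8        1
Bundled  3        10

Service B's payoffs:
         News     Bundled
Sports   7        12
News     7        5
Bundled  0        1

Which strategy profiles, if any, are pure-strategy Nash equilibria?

Service A against News: payoffs 2, 8, 3 → best response News.
Service A against Bundled: payoffs 5, 1, 10 → best response Bundled.
Service B against Sports: payoffs 7, 12 → best response Bundled.
Service B against News: payoffs 7, 5 → best response News.
Service B against Bundled: payoffs 0, 1 → best response Bundled.
Mutual best responses: (News, News); (Bundled, Bundled).

Pure-strategy Nash equilibria: (News, News), (Bundled, Bundled)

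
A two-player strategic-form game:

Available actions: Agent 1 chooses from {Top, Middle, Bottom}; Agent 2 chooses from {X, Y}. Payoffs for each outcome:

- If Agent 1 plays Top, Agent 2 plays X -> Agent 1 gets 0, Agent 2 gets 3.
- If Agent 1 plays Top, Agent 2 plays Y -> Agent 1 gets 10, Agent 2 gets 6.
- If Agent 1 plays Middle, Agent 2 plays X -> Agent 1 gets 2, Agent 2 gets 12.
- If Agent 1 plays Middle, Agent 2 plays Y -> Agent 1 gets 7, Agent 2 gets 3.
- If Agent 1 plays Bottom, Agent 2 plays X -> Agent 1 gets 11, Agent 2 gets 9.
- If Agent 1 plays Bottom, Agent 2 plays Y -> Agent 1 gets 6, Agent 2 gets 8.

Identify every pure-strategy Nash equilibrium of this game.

Pure-strategy Nash equilibria: (Top, Y), (Bottom, X)

(Top, X): Agent 1 can switch to Middle (0 → 2). Not NE.
(Top, Y): Agent 1 gets 10, best alternative 7; Agent 2 gets 6, best alternative 3. No profitable deviation — NE.
(Middle, X): Agent 1 can switch to Bottom (2 → 11). Not NE.
(Middle, Y): Agent 1 can switch to Top (7 → 10). Not NE.
(Bottom, X): Agent 1 gets 11, best alternative 2; Agent 2 gets 9, best alternative 8. No profitable deviation — NE.
(Bottom, Y): Agent 1 can switch to Top (6 → 10). Not NE.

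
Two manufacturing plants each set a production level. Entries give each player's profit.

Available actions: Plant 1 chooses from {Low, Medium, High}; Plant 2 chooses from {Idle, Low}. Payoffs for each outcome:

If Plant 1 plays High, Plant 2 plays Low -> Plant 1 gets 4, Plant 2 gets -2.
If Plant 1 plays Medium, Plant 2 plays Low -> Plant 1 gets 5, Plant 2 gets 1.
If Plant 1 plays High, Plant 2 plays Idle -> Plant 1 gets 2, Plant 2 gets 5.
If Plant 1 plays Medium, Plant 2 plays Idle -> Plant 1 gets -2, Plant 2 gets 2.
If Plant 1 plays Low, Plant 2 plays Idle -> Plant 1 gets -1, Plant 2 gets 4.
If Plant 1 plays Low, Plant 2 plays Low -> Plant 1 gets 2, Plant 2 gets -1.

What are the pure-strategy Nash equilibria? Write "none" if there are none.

Check each profile: it is a Nash equilibrium iff no player can strictly gain by switching unilaterally.
(Low, Idle): Plant 1 can switch to High (-1 → 2). Not NE.
(Low, Low): Plant 1 can switch to Medium (2 → 5). Not NE.
(Medium, Idle): Plant 1 can switch to Low (-2 → -1). Not NE.
(Medium, Low): Plant 2 can switch to Idle (1 → 2). Not NE.
(High, Idle): Plant 1 gets 2, best alternative -1; Plant 2 gets 5, best alternative -2. No profitable deviation — NE.
(High, Low): Plant 1 can switch to Medium (4 → 5). Not NE.

(High, Idle)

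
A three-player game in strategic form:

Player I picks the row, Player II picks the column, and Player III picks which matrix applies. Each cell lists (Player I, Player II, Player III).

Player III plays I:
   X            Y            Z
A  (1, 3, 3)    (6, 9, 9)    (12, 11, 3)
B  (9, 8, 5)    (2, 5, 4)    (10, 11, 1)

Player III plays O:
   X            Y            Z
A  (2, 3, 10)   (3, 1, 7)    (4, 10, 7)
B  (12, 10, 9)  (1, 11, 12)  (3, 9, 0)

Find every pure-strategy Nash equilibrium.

Player I against (X, I): payoffs 1, 9 → best response B.
Player I against (X, O): payoffs 2, 12 → best response B.
Player I against (Y, I): payoffs 6, 2 → best response A.
Player I against (Y, O): payoffs 3, 1 → best response A.
Player I against (Z, I): payoffs 12, 10 → best response A.
Player I against (Z, O): payoffs 4, 3 → best response A.
Player II against (A, I): payoffs 3, 9, 11 → best response Z.
Player II against (A, O): payoffs 3, 1, 10 → best response Z.
Player II against (B, I): payoffs 8, 5, 11 → best response Z.
Player II against (B, O): payoffs 10, 11, 9 → best response Y.
Player III against (A, X): payoffs 3, 10 → best response O.
Player III against (A, Y): payoffs 9, 7 → best response I.
Player III against (A, Z): payoffs 3, 7 → best response O.
Player III against (B, X): payoffs 5, 9 → best response O.
Player III against (B, Y): payoffs 4, 12 → best response O.
Player III against (B, Z): payoffs 1, 0 → best response I.
Mutual best responses: (A, Z, O).

The unique pure-strategy Nash equilibrium is (A, Z, O).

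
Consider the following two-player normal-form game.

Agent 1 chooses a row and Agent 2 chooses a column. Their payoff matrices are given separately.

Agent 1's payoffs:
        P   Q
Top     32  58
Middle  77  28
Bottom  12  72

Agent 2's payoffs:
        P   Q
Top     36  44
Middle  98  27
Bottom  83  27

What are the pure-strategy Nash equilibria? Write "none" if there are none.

Agent 1 against P: payoffs 32, 77, 12 → best response Middle.
Agent 1 against Q: payoffs 58, 28, 72 → best response Bottom.
Agent 2 against Top: payoffs 36, 44 → best response Q.
Agent 2 against Middle: payoffs 98, 27 → best response P.
Agent 2 against Bottom: payoffs 83, 27 → best response P.
Mutual best responses: (Middle, P).

(Middle, P)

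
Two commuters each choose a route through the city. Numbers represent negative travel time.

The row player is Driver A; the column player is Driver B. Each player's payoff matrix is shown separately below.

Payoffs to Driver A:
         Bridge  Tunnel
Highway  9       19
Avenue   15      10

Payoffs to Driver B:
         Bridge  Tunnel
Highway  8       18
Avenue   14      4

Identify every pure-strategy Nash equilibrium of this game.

(Highway, Bridge): Driver A can switch to Avenue (9 → 15). Not NE.
(Highway, Tunnel): Driver A gets 19, best alternative 10; Driver B gets 18, best alternative 8. No profitable deviation — NE.
(Avenue, Bridge): Driver A gets 15, best alternative 9; Driver B gets 14, best alternative 4. No profitable deviation — NE.
(Avenue, Tunnel): Driver A can switch to Highway (10 → 19). Not NE.

Pure-strategy Nash equilibria: (Highway, Tunnel); (Avenue, Bridge)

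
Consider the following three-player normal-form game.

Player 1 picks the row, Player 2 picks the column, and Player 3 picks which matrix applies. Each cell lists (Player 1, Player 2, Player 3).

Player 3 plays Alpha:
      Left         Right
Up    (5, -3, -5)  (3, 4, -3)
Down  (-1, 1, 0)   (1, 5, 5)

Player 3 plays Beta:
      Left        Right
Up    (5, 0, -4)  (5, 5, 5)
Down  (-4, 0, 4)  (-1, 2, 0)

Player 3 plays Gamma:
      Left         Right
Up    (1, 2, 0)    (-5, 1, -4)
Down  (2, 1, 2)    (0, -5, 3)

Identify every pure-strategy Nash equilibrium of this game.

Mark each player's best response to every combination of opponents' strategies; a profile where every player is best-responding is a pure Nash equilibrium.
Player 1 against (Left, Alpha): payoffs 5, -1 → best response Up.
Player 1 against (Left, Beta): payoffs 5, -4 → best response Up.
Player 1 against (Left, Gamma): payoffs 1, 2 → best response Down.
Player 1 against (Right, Alpha): payoffs 3, 1 → best response Up.
Player 1 against (Right, Beta): payoffs 5, -1 → best response Up.
Player 1 against (Right, Gamma): payoffs -5, 0 → best response Down.
Player 2 against (Up, Alpha): payoffs -3, 4 → best response Right.
Player 2 against (Up, Beta): payoffs 0, 5 → best response Right.
Player 2 against (Up, Gamma): payoffs 2, 1 → best response Left.
Player 2 against (Down, Alpha): payoffs 1, 5 → best response Right.
Player 2 against (Down, Beta): payoffs 0, 2 → best response Right.
Player 2 against (Down, Gamma): payoffs 1, -5 → best response Left.
Player 3 against (Up, Left): payoffs -5, -4, 0 → best response Gamma.
Player 3 against (Up, Right): payoffs -3, 5, -4 → best response Beta.
Player 3 against (Down, Left): payoffs 0, 4, 2 → best response Beta.
Player 3 against (Down, Right): payoffs 5, 0, 3 → best response Alpha.
Mutual best responses: (Up, Right, Beta).

The unique pure-strategy Nash equilibrium is (Up, Right, Beta).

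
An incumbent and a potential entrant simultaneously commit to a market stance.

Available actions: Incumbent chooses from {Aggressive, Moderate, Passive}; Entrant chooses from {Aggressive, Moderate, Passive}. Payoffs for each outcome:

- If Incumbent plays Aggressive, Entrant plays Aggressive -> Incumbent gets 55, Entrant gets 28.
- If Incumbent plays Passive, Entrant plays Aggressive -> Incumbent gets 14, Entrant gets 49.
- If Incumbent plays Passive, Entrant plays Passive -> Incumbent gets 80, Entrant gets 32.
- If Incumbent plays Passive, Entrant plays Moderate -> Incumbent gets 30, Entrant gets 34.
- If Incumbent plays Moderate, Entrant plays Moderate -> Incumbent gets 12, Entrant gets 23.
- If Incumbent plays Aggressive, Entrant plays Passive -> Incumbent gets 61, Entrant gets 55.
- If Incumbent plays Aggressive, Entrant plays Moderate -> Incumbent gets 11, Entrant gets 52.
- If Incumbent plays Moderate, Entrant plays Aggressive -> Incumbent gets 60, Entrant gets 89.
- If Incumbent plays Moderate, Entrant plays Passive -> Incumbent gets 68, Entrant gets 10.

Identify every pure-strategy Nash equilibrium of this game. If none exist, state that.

The unique pure-strategy Nash equilibrium is (Moderate, Aggressive).

Incumbent against Aggressive: payoffs 55, 60, 14 → best response Moderate.
Incumbent against Moderate: payoffs 11, 12, 30 → best response Passive.
Incumbent against Passive: payoffs 61, 68, 80 → best response Passive.
Entrant against Aggressive: payoffs 28, 52, 55 → best response Passive.
Entrant against Moderate: payoffs 89, 23, 10 → best response Aggressive.
Entrant against Passive: payoffs 49, 34, 32 → best response Aggressive.
Mutual best responses: (Moderate, Aggressive).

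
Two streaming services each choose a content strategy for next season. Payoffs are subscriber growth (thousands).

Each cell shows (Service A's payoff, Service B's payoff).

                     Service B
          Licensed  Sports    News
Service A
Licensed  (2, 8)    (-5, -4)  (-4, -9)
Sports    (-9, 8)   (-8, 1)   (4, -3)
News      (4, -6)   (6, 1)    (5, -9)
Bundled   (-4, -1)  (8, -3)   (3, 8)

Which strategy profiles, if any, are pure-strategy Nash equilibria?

Service A against Licensed: payoffs 2, -9, 4, -4 → best response News.
Service A against Sports: payoffs -5, -8, 6, 8 → best response Bundled.
Service A against News: payoffs -4, 4, 5, 3 → best response News.
Service B against Licensed: payoffs 8, -4, -9 → best response Licensed.
Service B against Sports: payoffs 8, 1, -3 → best response Licensed.
Service B against News: payoffs -6, 1, -9 → best response Sports.
Service B against Bundled: payoffs -1, -3, 8 → best response News.
No profile is a mutual best response for all players.

There is no pure-strategy Nash equilibrium.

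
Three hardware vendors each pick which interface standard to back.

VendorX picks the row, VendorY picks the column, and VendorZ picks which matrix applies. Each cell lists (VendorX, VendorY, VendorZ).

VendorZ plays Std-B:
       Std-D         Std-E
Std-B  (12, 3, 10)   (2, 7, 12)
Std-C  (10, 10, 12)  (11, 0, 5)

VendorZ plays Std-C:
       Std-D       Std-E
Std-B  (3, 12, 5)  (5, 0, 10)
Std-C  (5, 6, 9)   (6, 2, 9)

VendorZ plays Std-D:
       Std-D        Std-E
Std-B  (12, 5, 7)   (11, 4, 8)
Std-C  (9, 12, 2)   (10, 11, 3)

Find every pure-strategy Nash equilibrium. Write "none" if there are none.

(Std-B, Std-D, Std-B): VendorY can switch to Std-E (3 → 7). Not NE.
(Std-B, Std-D, Std-C): VendorX can switch to Std-C (3 → 5). Not NE.
(Std-B, Std-D, Std-D): VendorZ can switch to Std-B (7 → 10). Not NE.
(Std-B, Std-E, Std-B): VendorX can switch to Std-C (2 → 11). Not NE.
(Std-B, Std-E, Std-C): VendorX can switch to Std-C (5 → 6). Not NE.
(Std-B, Std-E, Std-D): VendorY can switch to Std-D (4 → 5). Not NE.
(Std-C, Std-D, Std-B): VendorX can switch to Std-B (10 → 12). Not NE.
(Std-C, Std-D, Std-C): VendorZ can switch to Std-B (9 → 12). Not NE.
(Std-C, Std-D, Std-D): VendorX can switch to Std-B (9 → 12). Not NE.
(Std-C, Std-E, Std-B): VendorY can switch to Std-D (0 → 10). Not NE.
(The remaining 2 profiles each have a profitable deviation by the same check.)

There is no pure-strategy Nash equilibrium.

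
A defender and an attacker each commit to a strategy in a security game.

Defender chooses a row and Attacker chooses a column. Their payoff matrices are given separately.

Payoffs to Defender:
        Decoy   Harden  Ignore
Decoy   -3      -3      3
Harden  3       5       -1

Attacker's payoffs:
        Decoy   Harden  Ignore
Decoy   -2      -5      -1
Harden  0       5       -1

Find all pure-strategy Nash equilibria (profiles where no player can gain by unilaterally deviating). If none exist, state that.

Check each profile: it is a Nash equilibrium iff no player can strictly gain by switching unilaterally.
(Decoy, Decoy): Defender can switch to Harden (-3 → 3). Not NE.
(Decoy, Harden): Defender can switch to Harden (-3 → 5). Not NE.
(Decoy, Ignore): Defender gets 3, best alternative -1; Attacker gets -1, best alternative -2. No profitable deviation — NE.
(Harden, Decoy): Attacker can switch to Harden (0 → 5). Not NE.
(Harden, Harden): Defender gets 5, best alternative -3; Attacker gets 5, best alternative 0. No profitable deviation — NE.
(Harden, Ignore): Defender can switch to Decoy (-1 → 3). Not NE.

Pure-strategy Nash equilibria: (Decoy, Ignore), (Harden, Harden)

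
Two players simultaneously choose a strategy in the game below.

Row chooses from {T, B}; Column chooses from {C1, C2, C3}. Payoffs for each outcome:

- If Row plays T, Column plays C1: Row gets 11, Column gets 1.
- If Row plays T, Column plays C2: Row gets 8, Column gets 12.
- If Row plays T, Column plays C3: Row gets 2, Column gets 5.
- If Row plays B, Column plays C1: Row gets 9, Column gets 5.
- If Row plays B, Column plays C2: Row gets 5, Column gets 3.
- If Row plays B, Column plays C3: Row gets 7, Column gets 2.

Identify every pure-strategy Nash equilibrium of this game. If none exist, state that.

Pure NE: (T, C2)

Row against C1: payoffs 11, 9 → best response T.
Row against C2: payoffs 8, 5 → best response T.
Row against C3: payoffs 2, 7 → best response B.
Column against T: payoffs 1, 12, 5 → best response C2.
Column against B: payoffs 5, 3, 2 → best response C1.
Mutual best responses: (T, C2).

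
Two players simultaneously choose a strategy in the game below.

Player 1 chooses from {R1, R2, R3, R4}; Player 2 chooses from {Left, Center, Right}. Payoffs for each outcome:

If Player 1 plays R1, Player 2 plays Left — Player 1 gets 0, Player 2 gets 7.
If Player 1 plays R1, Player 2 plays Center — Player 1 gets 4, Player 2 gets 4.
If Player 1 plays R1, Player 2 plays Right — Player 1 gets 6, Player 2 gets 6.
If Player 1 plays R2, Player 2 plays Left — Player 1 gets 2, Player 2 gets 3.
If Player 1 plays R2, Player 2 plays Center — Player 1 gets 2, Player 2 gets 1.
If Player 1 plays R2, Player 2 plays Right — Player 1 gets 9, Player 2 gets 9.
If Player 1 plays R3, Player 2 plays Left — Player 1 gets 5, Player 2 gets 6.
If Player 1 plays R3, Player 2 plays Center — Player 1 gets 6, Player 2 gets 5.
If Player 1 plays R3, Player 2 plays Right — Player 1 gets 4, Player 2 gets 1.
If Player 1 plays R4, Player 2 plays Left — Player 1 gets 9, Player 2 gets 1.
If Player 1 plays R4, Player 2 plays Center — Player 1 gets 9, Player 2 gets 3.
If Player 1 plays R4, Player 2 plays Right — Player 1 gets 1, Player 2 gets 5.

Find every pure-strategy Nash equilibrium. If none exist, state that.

(R1, Left): Player 1 can switch to R2 (0 → 2). Not NE.
(R1, Center): Player 1 can switch to R3 (4 → 6). Not NE.
(R1, Right): Player 1 can switch to R2 (6 → 9). Not NE.
(R2, Left): Player 1 can switch to R3 (2 → 5). Not NE.
(R2, Center): Player 1 can switch to R1 (2 → 4). Not NE.
(R2, Right): Player 1 gets 9, best alternative 6; Player 2 gets 9, best alternative 3. No profitable deviation — NE.
(R3, Left): Player 1 can switch to R4 (5 → 9). Not NE.
(R3, Center): Player 1 can switch to R4 (6 → 9). Not NE.
(R3, Right): Player 1 can switch to R1 (4 → 6). Not NE.
(The remaining 3 profiles each have a profitable deviation by the same check.)

Pure NE: (R2, Right)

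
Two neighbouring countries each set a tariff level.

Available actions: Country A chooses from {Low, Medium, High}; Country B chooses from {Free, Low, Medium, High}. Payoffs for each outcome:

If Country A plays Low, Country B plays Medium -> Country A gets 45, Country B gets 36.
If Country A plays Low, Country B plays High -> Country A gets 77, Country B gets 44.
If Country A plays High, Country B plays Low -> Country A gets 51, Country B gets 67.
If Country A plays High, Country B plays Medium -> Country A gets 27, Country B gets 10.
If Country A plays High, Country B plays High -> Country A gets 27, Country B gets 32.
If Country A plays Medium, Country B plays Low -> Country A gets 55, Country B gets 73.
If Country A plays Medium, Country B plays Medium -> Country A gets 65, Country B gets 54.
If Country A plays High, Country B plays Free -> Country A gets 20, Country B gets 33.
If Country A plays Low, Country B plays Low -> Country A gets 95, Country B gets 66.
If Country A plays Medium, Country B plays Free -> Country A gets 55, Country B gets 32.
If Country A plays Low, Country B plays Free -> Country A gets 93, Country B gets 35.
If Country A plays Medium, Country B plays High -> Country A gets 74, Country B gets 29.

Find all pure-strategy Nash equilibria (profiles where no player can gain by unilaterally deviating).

Country A against Free: payoffs 93, 55, 20 → best response Low.
Country A against Low: payoffs 95, 55, 51 → best response Low.
Country A against Medium: payoffs 45, 65, 27 → best response Medium.
Country A against High: payoffs 77, 74, 27 → best response Low.
Country B against Low: payoffs 35, 66, 36, 44 → best response Low.
Country B against Medium: payoffs 32, 73, 54, 29 → best response Low.
Country B against High: payoffs 33, 67, 10, 32 → best response Low.
Mutual best responses: (Low, Low).

The unique pure-strategy Nash equilibrium is (Low, Low).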